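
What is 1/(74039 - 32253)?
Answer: 1/41786 ≈ 2.3931e-5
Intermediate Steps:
1/(74039 - 32253) = 1/41786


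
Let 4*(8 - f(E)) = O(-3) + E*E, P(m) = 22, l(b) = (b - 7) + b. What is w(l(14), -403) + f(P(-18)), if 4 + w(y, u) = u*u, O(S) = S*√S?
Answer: 162292 + 3*I*√3/4 ≈ 1.6229e+5 + 1.299*I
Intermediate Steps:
O(S) = S^(3/2)
l(b) = -7 + 2*b (l(b) = (-7 + b) + b = -7 + 2*b)
f(E) = 8 - E²/4 + 3*I*√3/4 (f(E) = 8 - ((-3)^(3/2) + E*E)/4 = 8 - (-3*I*√3 + E²)/4 = 8 - (E² - 3*I*√3)/4 = 8 + (-E²/4 + 3*I*√3/4) = 8 - E²/4 + 3*I*√3/4)
w(y, u) = -4 + u² (w(y, u) = -4 + u*u = -4 + u²)
w(l(14), -403) + f(P(-18)) = (-4 + (-403)²) + (8 - ¼*22² + 3*I*√3/4) = (-4 + 162409) + (8 - ¼*484 + 3*I*√3/4) = 162405 + (8 - 121 + 3*I*√3/4) = 162405 + (-113 + 3*I*√3/4) = 162292 + 3*I*√3/4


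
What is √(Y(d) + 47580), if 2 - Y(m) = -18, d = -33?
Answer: 20*√119 ≈ 218.17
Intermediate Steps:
Y(m) = 20 (Y(m) = 2 - 1*(-18) = 2 + 18 = 20)
√(Y(d) + 47580) = √(20 + 47580) = √47600 = 20*√119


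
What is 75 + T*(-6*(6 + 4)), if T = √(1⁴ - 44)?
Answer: 75 - 60*I*√43 ≈ 75.0 - 393.45*I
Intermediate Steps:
T = I*√43 (T = √(1 - 44) = √(-43) = I*√43 ≈ 6.5574*I)
75 + T*(-6*(6 + 4)) = 75 + (I*√43)*(-6*(6 + 4)) = 75 + (I*√43)*(-6*10) = 75 + (I*√43)*(-60) = 75 - 60*I*√43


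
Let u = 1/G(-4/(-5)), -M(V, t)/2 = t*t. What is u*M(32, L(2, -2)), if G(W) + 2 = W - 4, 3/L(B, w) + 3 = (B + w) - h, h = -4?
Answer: 45/13 ≈ 3.4615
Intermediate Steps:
L(B, w) = 3/(1 + B + w) (L(B, w) = 3/(-3 + ((B + w) - 1*(-4))) = 3/(-3 + ((B + w) + 4)) = 3/(-3 + (4 + B + w)) = 3/(1 + B + w))
G(W) = -6 + W (G(W) = -2 + (W - 4) = -2 + (-4 + W) = -6 + W)
M(V, t) = -2*t² (M(V, t) = -2*t*t = -2*t²)
u = -5/26 (u = 1/(-6 - 4/(-5)) = 1/(-6 - 4*(-⅕)) = 1/(-6 + ⅘) = 1/(-26/5) = -5/26 ≈ -0.19231)
u*M(32, L(2, -2)) = -(-5)*(3/(1 + 2 - 2))²/13 = -(-5)*(3/1)²/13 = -(-5)*(3*1)²/13 = -(-5)*3²/13 = -(-5)*9/13 = -5/26*(-18) = 45/13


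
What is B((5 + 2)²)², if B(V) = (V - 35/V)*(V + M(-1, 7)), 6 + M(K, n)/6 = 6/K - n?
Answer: 482680900/49 ≈ 9.8506e+6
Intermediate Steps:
M(K, n) = -36 - 6*n + 36/K (M(K, n) = -36 + 6*(6/K - n) = -36 + 6*(-n + 6/K) = -36 + (-6*n + 36/K) = -36 - 6*n + 36/K)
B(V) = (-114 + V)*(V - 35/V) (B(V) = (V - 35/V)*(V + (-36 - 6*7 + 36/(-1))) = (V - 35/V)*(V + (-36 - 42 + 36*(-1))) = (V - 35/V)*(V + (-36 - 42 - 36)) = (V - 35/V)*(V - 114) = (V - 35/V)*(-114 + V) = (-114 + V)*(V - 35/V))
B((5 + 2)²)² = (-35 + ((5 + 2)²)² - 114*(5 + 2)² + 3990/((5 + 2)²))² = (-35 + (7²)² - 114*7² + 3990/(7²))² = (-35 + 49² - 114*49 + 3990/49)² = (-35 + 2401 - 5586 + 3990*(1/49))² = (-35 + 2401 - 5586 + 570/7)² = (-21970/7)² = 482680900/49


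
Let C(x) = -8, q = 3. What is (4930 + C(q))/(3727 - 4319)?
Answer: -2461/296 ≈ -8.3142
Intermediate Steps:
(4930 + C(q))/(3727 - 4319) = (4930 - 8)/(3727 - 4319) = 4922/(-592) = 4922*(-1/592) = -2461/296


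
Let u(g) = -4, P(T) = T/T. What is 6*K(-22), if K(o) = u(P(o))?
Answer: -24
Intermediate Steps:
P(T) = 1
K(o) = -4
6*K(-22) = 6*(-4) = -24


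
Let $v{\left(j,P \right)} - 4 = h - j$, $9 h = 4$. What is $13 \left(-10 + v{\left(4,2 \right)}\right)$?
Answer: $- \frac{1118}{9} \approx -124.22$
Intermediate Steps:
$h = \frac{4}{9}$ ($h = \frac{1}{9} \cdot 4 = \frac{4}{9} \approx 0.44444$)
$v{\left(j,P \right)} = \frac{40}{9} - j$ ($v{\left(j,P \right)} = 4 - \left(- \frac{4}{9} + j\right) = \frac{40}{9} - j$)
$13 \left(-10 + v{\left(4,2 \right)}\right) = 13 \left(-10 + \left(\frac{40}{9} - 4\right)\right) = 13 \left(-10 + \frac{4}{9}\right) = 13 \left(- \frac{86}{9}\right) = - \frac{1118}{9}$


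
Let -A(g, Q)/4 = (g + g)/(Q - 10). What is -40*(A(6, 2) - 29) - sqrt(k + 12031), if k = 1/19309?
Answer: 920 - 2*sqrt(1121401938305)/19309 ≈ 810.31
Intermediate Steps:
k = 1/19309 ≈ 5.1789e-5
A(g, Q) = -8*g/(-10 + Q) (A(g, Q) = -4*(g + g)/(Q - 10) = -4*2*g/(-10 + Q) = -8*g/(-10 + Q))
-40*(A(6, 2) - 29) - sqrt(k + 12031) = -40*(-8*6/(-10 + 2) - 29) - sqrt(1/19309 + 12031) = -40*(-8*6/(-8) - 29) - sqrt(232306580/19309) = -40*(-8*6*(-1/8) - 29) - 2*sqrt(1121401938305)/19309 = -40*(6 - 29) - 2*sqrt(1121401938305)/19309 = -40*(-23) - 2*sqrt(1121401938305)/19309 = 920 - 2*sqrt(1121401938305)/19309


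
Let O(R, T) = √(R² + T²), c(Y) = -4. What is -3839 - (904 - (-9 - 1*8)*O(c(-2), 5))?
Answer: -4743 - 17*√41 ≈ -4851.9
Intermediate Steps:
-3839 - (904 - (-9 - 1*8)*O(c(-2), 5)) = -3839 - (904 - (-9 - 1*8)*√((-4)² + 5²)) = -3839 - (904 - (-9 - 8)*√(16 + 25)) = -3839 - (904 - (-17)*√41) = -3839 - (904 + 17*√41) = -3839 + (-904 - 17*√41) = -4743 - 17*√41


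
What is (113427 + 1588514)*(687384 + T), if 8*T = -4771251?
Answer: 1238708400561/8 ≈ 1.5484e+11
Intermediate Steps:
T = -4771251/8 (T = (1/8)*(-4771251) = -4771251/8 ≈ -5.9641e+5)
(113427 + 1588514)*(687384 + T) = (113427 + 1588514)*(687384 - 4771251/8) = 1701941*(727821/8) = 1238708400561/8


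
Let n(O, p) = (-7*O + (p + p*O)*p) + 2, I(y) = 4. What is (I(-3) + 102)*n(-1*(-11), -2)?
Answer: -2862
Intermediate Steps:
n(O, p) = 2 - 7*O + p*(p + O*p) (n(O, p) = (-7*O + (p + O*p)*p) + 2 = (-7*O + p*(p + O*p)) + 2 = 2 - 7*O + p*(p + O*p))
(I(-3) + 102)*n(-1*(-11), -2) = (4 + 102)*(2 + (-2)² - (-7)*(-11) - 1*(-11)*(-2)²) = 106*(2 + 4 - 7*11 + 11*4) = 106*(2 + 4 - 77 + 44) = 106*(-27) = -2862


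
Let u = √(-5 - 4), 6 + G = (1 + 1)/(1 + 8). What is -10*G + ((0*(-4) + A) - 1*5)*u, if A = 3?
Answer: 520/9 - 6*I ≈ 57.778 - 6.0*I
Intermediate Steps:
G = -52/9 (G = -6 + (1 + 1)/(1 + 8) = -6 + 2/9 = -52/9 ≈ -5.7778)
u = 3*I (u = √(-9) = 3*I ≈ 3.0*I)
-10*G + ((0*(-4) + A) - 1*5)*u = -10*(-52/9) + ((0*(-4) + 3) - 1*5)*(3*I) = 520/9 + ((0 + 3) - 5)*(3*I) = 520/9 + (3 - 5)*(3*I) = 520/9 - 6*I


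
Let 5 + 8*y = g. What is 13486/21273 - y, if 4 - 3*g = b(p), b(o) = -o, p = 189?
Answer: -192385/28364 ≈ -6.7827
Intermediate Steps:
g = 193/3 (g = 4/3 - (-1)*189/3 = 4/3 - ⅓*(-189) = 4/3 + 63 = 193/3 ≈ 64.333)
y = 89/12 (y = -5/8 + (⅛)*(193/3) = -5/8 + 193/24 = 89/12 ≈ 7.4167)
13486/21273 - y = 13486/21273 - 1*89/12 = 13486*(1/21273) - 89/12 = 13486/21273 - 89/12 = -192385/28364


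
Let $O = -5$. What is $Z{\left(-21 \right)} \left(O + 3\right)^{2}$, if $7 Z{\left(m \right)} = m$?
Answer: $-12$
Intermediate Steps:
$Z{\left(m \right)} = \frac{m}{7}$
$Z{\left(-21 \right)} \left(O + 3\right)^{2} = \frac{1}{7} \left(-21\right) \left(-5 + 3\right)^{2} = - 3 \left(-2\right)^{2} = \left(-3\right) 4 = -12$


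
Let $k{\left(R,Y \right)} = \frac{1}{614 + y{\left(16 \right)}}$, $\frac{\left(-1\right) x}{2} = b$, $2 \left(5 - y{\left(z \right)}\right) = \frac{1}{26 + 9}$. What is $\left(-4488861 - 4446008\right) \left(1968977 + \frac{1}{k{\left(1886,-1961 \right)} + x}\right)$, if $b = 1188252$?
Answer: $- \frac{1811532157277177373117797}{102971541746} \approx -1.7593 \cdot 10^{13}$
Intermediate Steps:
$y{\left(z \right)} = \frac{349}{70}$ ($y{\left(z \right)} = 5 - \frac{1}{2 \left(26 + 9\right)} = 5 - \frac{1}{2 \cdot 35} = 5 - \frac{1}{70} = \frac{349}{70}$)
$x = -2376504$ ($x = \left(-2\right) 1188252 = -2376504$)
$k{\left(R,Y \right)} = \frac{70}{43329}$ ($k{\left(R,Y \right)} = \frac{1}{614 + \frac{349}{70}} = \frac{1}{\frac{43329}{70}} = \frac{70}{43329}$)
$\left(-4488861 - 4446008\right) \left(1968977 + \frac{1}{k{\left(1886,-1961 \right)} + x}\right) = \left(-4488861 - 4446008\right) \left(1968977 + \frac{1}{\frac{70}{43329} - 2376504}\right) = - 8934869 \left(1968977 + \frac{1}{- \frac{102971541746}{43329}}\right) = - 8934869 \left(1968977 - \frac{43329}{102971541746}\right) = \left(-8934869\right) \frac{202748597352370513}{102971541746} = - \frac{1811532157277177373117797}{102971541746}$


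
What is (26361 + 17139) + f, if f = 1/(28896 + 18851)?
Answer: 2076994501/47747 ≈ 43500.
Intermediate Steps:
f = 1/47747 ≈ 2.0944e-5
(26361 + 17139) + f = (26361 + 17139) + 1/47747 = 43500 + 1/47747 = 2076994501/47747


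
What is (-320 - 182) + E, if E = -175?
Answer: -677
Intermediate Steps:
(-320 - 182) + E = (-320 - 182) - 175 = -502 - 175 = -677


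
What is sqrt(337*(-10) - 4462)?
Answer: 2*I*sqrt(1958) ≈ 88.499*I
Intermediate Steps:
sqrt(337*(-10) - 4462) = sqrt(-3370 - 4462) = sqrt(-7832) = 2*I*sqrt(1958)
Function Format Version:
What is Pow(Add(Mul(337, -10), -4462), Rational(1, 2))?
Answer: Mul(2, I, Pow(1958, Rational(1, 2))) ≈ Mul(88.499, I)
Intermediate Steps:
Pow(Add(Mul(337, -10), -4462), Rational(1, 2)) = Pow(Add(-3370, -4462), Rational(1, 2)) = Pow(-7832, Rational(1, 2)) = Mul(2, I, Pow(1958, Rational(1, 2)))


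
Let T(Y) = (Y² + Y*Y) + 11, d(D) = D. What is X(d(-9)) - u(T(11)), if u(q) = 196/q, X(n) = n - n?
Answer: -196/253 ≈ -0.77470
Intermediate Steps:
X(n) = 0
T(Y) = 11 + 2*Y² (T(Y) = (Y² + Y²) + 11 = 2*Y² + 11 = 11 + 2*Y²)
X(d(-9)) - u(T(11)) = 0 - 196/(11 + 2*11²) = 0 - 196/(11 + 2*121) = 0 - 196/(11 + 242) = 0 - 196/253 = -196/253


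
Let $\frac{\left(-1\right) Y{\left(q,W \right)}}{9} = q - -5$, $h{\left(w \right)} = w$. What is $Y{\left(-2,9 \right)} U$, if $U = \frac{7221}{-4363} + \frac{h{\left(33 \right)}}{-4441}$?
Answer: $\frac{869735880}{19376083} \approx 44.887$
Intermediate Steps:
$Y{\left(q,W \right)} = -45 - 9 q$ ($Y{\left(q,W \right)} = - 9 \left(q - -5\right) = - 9 \left(q + 5\right) = - 9 \left(5 + q\right) = -45 - 9 q$)
$U = - \frac{32212440}{19376083}$ ($U = \frac{7221}{-4363} + \frac{33}{-4441} = 7221 \left(- \frac{1}{4363}\right) + 33 \left(- \frac{1}{4441}\right) = - \frac{7221}{4363} - \frac{33}{4441} = - \frac{32212440}{19376083} \approx -1.6625$)
$Y{\left(-2,9 \right)} U = \left(-45 - -18\right) \left(- \frac{32212440}{19376083}\right) = \left(-45 + 18\right) \left(- \frac{32212440}{19376083}\right) = \left(-27\right) \left(- \frac{32212440}{19376083}\right) = \frac{869735880}{19376083}$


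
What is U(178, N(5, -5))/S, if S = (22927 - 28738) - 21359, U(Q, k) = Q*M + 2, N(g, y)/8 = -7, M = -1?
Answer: 8/1235 ≈ 0.0064777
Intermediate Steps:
N(g, y) = -56 (N(g, y) = 8*(-7) = -56)
U(Q, k) = 2 - Q (U(Q, k) = Q*(-1) + 2 = -Q + 2 = 2 - Q)
S = -27170 (S = -5811 - 21359 = -27170)
U(178, N(5, -5))/S = (2 - 1*178)/(-27170) = (2 - 178)*(-1/27170) = -176*(-1/27170) = 8/1235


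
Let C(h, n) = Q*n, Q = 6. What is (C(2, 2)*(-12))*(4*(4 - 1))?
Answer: -1728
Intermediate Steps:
C(h, n) = 6*n
(C(2, 2)*(-12))*(4*(4 - 1)) = ((6*2)*(-12))*(4*(4 - 1)) = (12*(-12))*(4*3) = -144*12 = -1728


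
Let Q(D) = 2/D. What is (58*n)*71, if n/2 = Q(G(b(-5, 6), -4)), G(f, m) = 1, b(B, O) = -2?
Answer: 16472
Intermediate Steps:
n = 4 (n = 2*(2/1) = 2*(2*1) = 2*2 = 4)
(58*n)*71 = (58*4)*71 = 232*71 = 16472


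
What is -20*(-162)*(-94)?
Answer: -304560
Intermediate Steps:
-20*(-162)*(-94) = 3240*(-94) = -304560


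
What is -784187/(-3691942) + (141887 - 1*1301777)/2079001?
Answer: -2651921049193/7675551109942 ≈ -0.34550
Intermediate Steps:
-784187/(-3691942) + (141887 - 1*1301777)/2079001 = -784187*(-1/3691942) + (141887 - 1301777)*(1/2079001) = 784187/3691942 - 1159890*1/2079001 = 784187/3691942 - 1159890/2079001 = -2651921049193/7675551109942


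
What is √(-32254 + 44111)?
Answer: √11857 ≈ 108.89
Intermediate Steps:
√(-32254 + 44111) = √11857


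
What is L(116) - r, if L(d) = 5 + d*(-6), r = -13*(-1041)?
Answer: -14224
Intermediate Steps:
r = 13533
L(d) = 5 - 6*d
L(116) - r = (5 - 6*116) - 1*13533 = (5 - 696) - 13533 = -691 - 13533 = -14224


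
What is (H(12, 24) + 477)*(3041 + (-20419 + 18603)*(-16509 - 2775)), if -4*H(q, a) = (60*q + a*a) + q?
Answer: 5253417750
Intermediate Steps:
H(q, a) = -61*q/4 - a**2/4 (H(q, a) = -((60*q + a*a) + q)/4 = -((60*q + a**2) + q)/4 = -((a**2 + 60*q) + q)/4 = -(a**2 + 61*q)/4 = -61*q/4 - a**2/4)
(H(12, 24) + 477)*(3041 + (-20419 + 18603)*(-16509 - 2775)) = ((-61/4*12 - 1/4*24**2) + 477)*(3041 + (-20419 + 18603)*(-16509 - 2775)) = ((-183 - 1/4*576) + 477)*(3041 - 1816*(-19284)) = ((-183 - 144) + 477)*(3041 + 35019744) = (-327 + 477)*35022785 = 150*35022785 = 5253417750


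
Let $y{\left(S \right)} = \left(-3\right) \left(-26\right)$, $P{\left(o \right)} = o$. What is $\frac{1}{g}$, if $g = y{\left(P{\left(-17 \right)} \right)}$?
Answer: $\frac{1}{78} \approx 0.012821$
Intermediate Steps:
$y{\left(S \right)} = 78$
$g = 78$
$\frac{1}{g} = \frac{1}{78}$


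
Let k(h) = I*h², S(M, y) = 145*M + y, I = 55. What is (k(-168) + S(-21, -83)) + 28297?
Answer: 1577489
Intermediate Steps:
S(M, y) = y + 145*M
k(h) = 55*h²
(k(-168) + S(-21, -83)) + 28297 = (55*(-168)² + (-83 + 145*(-21))) + 28297 = (55*28224 + (-83 - 3045)) + 28297 = (1552320 - 3128) + 28297 = 1549192 + 28297 = 1577489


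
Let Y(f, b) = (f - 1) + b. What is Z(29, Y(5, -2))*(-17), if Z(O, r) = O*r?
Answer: -986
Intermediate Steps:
Y(f, b) = -1 + b + f (Y(f, b) = (-1 + f) + b = -1 + b + f)
Z(29, Y(5, -2))*(-17) = (29*(-1 - 2 + 5))*(-17) = (29*2)*(-17) = 58*(-17) = -986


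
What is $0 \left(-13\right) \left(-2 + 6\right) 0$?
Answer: $0$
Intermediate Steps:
$0 \left(-13\right) \left(-2 + 6\right) 0 = 0 \cdot 4 \cdot 0 = 0 \cdot 0 = 0$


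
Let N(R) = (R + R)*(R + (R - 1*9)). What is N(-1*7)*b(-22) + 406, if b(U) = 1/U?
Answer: 4305/11 ≈ 391.36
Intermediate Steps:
N(R) = 2*R*(-9 + 2*R) (N(R) = (2*R)*(R + (R - 9)) = (2*R)*(R + (-9 + R)) = (2*R)*(-9 + 2*R) = 2*R*(-9 + 2*R))
N(-1*7)*b(-22) + 406 = (2*(-1*7)*(-9 + 2*(-1*7)))/(-22) + 406 = (2*(-7)*(-9 + 2*(-7)))*(-1/22) + 406 = (2*(-7)*(-9 - 14))*(-1/22) + 406 = (2*(-7)*(-23))*(-1/22) + 406 = 322*(-1/22) + 406 = -161/11 + 406 = 4305/11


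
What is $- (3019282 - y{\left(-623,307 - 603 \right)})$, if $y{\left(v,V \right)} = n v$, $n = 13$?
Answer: $-3027381$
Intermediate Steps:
$y{\left(v,V \right)} = 13 v$
$- (3019282 - y{\left(-623,307 - 603 \right)}) = - (3019282 - 13 \left(-623\right)) = - (3019282 - -8099) = - (3019282 + 8099) = \left(-1\right) 3027381 = -3027381$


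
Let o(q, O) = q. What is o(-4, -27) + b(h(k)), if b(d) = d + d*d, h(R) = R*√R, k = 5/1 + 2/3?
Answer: 4805/27 + 17*√51/9 ≈ 191.45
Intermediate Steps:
k = 17/3 (k = 5*1 + 2*(⅓) = 5 + ⅔ = 17/3 ≈ 5.6667)
h(R) = R^(3/2)
b(d) = d + d²
o(-4, -27) + b(h(k)) = -4 + (17/3)^(3/2)*(1 + (17/3)^(3/2)) = -4 + (17*√51/9)*(1 + 17*√51/9) = -4 + 17*√51*(1 + 17*√51/9)/9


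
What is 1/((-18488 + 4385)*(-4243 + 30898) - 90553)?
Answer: -1/376006018 ≈ -2.6595e-9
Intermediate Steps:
1/((-18488 + 4385)*(-4243 + 30898) - 90553) = 1/(-14103*26655 - 90553) = 1/(-375915465 - 90553) = 1/(-376006018) = -1/376006018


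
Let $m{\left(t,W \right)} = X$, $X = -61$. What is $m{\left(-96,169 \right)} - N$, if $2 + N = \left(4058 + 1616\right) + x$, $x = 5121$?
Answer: $-10854$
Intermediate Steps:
$m{\left(t,W \right)} = -61$
$N = 10793$ ($N = -2 + \left(\left(4058 + 1616\right) + 5121\right) = -2 + \left(5674 + 5121\right) = -2 + 10795 = 10793$)
$m{\left(-96,169 \right)} - N = -61 - 10793 = -10854$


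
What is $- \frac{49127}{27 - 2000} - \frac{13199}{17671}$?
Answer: $\frac{842081590}{34864883} \approx 24.153$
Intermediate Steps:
$- \frac{49127}{27 - 2000} - \frac{13199}{17671} = - \frac{49127}{-1973} - \frac{13199}{17671} = \left(-49127\right) \left(- \frac{1}{1973}\right) - \frac{13199}{17671} = \frac{49127}{1973} - \frac{13199}{17671} = \frac{842081590}{34864883}$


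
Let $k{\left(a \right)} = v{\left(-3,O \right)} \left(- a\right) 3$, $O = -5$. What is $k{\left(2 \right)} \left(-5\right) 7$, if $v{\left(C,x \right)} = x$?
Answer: $-1050$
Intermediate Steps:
$k{\left(a \right)} = 15 a$ ($k{\left(a \right)} = - 5 \left(- a\right) 3 = 5 a 3 = 15 a$)
$k{\left(2 \right)} \left(-5\right) 7 = 15 \cdot 2 \left(-5\right) 7 = 30 \left(-5\right) 7 = \left(-150\right) 7 = -1050$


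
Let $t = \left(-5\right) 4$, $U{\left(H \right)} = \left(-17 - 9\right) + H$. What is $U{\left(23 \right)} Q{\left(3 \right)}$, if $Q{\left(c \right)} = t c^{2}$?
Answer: $540$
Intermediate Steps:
$U{\left(H \right)} = -26 + H$
$t = -20$
$Q{\left(c \right)} = - 20 c^{2}$
$U{\left(23 \right)} Q{\left(3 \right)} = \left(-26 + 23\right) \left(- 20 \cdot 3^{2}\right) = - 3 \left(\left(-20\right) 9\right) = \left(-3\right) \left(-180\right) = 540$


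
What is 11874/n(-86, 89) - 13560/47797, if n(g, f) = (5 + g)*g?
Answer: 78847103/55492317 ≈ 1.4209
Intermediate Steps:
n(g, f) = g*(5 + g)
11874/n(-86, 89) - 13560/47797 = 11874/((-86*(5 - 86))) - 13560/47797 = 11874/((-86*(-81))) - 13560*1/47797 = 11874/6966 - 13560/47797 = 11874*(1/6966) - 13560/47797 = 1979/1161 - 13560/47797 = 78847103/55492317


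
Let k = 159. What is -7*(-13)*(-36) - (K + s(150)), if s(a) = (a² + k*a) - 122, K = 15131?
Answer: -64635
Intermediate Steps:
s(a) = -122 + a² + 159*a (s(a) = (a² + 159*a) - 122 = -122 + a² + 159*a)
-7*(-13)*(-36) - (K + s(150)) = -7*(-13)*(-36) - (15131 + (-122 + 150² + 159*150)) = 91*(-36) - (15131 + (-122 + 22500 + 23850)) = -3276 - (15131 + 46228) = -3276 - 1*61359 = -3276 - 61359 = -64635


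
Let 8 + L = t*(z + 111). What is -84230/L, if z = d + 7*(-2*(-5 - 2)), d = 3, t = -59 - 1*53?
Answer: 42115/11876 ≈ 3.5462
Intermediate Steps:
t = -112 (t = -59 - 53 = -112)
z = 101 (z = 3 + 7*(-2*(-5 - 2)) = 3 + 7*(-2*(-7)) = 3 + 7*14 = 3 + 98 = 101)
L = -23752 (L = -8 - 112*(101 + 111) = -8 - 112*212 = -8 - 23744 = -23752)
-84230/L = -84230/(-23752) = -84230*(-1/23752) = 42115/11876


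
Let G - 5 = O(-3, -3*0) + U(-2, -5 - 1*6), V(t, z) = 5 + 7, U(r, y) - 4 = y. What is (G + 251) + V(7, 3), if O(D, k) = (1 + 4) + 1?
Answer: 267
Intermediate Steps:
U(r, y) = 4 + y
V(t, z) = 12
O(D, k) = 6 (O(D, k) = 5 + 1 = 6)
G = 4 (G = 5 + (6 + (4 + (-5 - 1*6))) = 5 + (6 + (4 + (-5 - 6))) = 5 + (6 + (4 - 11)) = 5 + (6 - 7) = 5 - 1 = 4)
(G + 251) + V(7, 3) = (4 + 251) + 12 = 255 + 12 = 267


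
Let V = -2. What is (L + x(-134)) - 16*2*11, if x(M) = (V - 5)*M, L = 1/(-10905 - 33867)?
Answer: 26236391/44772 ≈ 586.00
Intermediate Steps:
L = -1/44772 (L = 1/(-44772) = -1/44772 ≈ -2.2335e-5)
x(M) = -7*M (x(M) = (-2 - 5)*M = -7*M)
(L + x(-134)) - 16*2*11 = (-1/44772 - 7*(-134)) - 16*2*11 = (-1/44772 + 938) - 32*11 = 41996135/44772 - 352 = 26236391/44772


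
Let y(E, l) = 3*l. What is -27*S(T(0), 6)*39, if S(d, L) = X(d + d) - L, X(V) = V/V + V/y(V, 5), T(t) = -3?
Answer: 28431/5 ≈ 5686.2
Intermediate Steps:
X(V) = 1 + V/15 (X(V) = V/V + V/((3*5)) = 1 + V/15)
S(d, L) = 1 - L + 2*d/15 (S(d, L) = (1 + (d + d)/15) - L = (1 + (2*d)/15) - L = (1 + 2*d/15) - L = 1 - L + 2*d/15)
-27*S(T(0), 6)*39 = -27*(1 - 1*6 + (2/15)*(-3))*39 = -27*(1 - 6 - 2/5)*39 = -27*(-27/5)*39 = (729/5)*39 = 28431/5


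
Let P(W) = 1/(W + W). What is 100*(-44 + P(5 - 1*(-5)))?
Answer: -4395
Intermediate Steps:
P(W) = 1/(2*W)
100*(-44 + P(5 - 1*(-5))) = 100*(-44 + 1/(2*(5 - 1*(-5)))) = 100*(-44 + 1/(2*(5 + 5))) = 100*(-44 + (½)/10) = 100*(-44 + (½)*(⅒)) = 100*(-44 + 1/20) = 100*(-879/20) = -4395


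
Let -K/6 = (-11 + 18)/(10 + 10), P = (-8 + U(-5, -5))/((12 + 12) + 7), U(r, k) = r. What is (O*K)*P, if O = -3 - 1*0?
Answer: -819/310 ≈ -2.6419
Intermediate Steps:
P = -13/31 (P = (-8 - 5)/((12 + 12) + 7) = -13/(24 + 7) = -13/31 ≈ -0.41935)
O = -3 (O = -3 + 0 = -3)
K = -21/10 (K = -6*(-11 + 18)/(10 + 10) = -42/20 = -6*7/20 = -21/10 ≈ -2.1000)
(O*K)*P = -3*(-21/10)*(-13/31) = (63/10)*(-13/31) = -819/310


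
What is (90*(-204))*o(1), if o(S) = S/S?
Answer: -18360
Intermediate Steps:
o(S) = 1
(90*(-204))*o(1) = (90*(-204))*1 = -18360*1 = -18360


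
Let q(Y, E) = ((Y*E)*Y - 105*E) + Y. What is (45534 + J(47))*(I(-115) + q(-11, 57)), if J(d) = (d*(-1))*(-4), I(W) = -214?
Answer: 31411014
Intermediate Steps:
q(Y, E) = Y - 105*E + E*Y² (q(Y, E) = ((E*Y)*Y - 105*E) + Y = (E*Y² - 105*E) + Y = (-105*E + E*Y²) + Y = Y - 105*E + E*Y²)
J(d) = 4*d (J(d) = -d*(-4) = 4*d)
(45534 + J(47))*(I(-115) + q(-11, 57)) = (45534 + 4*47)*(-214 + (-11 - 105*57 + 57*(-11)²)) = (45534 + 188)*(-214 + (-11 - 5985 + 57*121)) = 45722*(-214 + (-11 - 5985 + 6897)) = 45722*(-214 + 901) = 45722*687 = 31411014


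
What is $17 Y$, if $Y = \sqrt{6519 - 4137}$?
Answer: $17 \sqrt{2382} \approx 829.7$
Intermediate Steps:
$Y = \sqrt{2382} \approx 48.806$
$17 Y = 17 \sqrt{2382}$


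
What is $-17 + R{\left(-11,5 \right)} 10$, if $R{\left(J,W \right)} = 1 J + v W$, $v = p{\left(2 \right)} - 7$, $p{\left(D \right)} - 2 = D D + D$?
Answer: $-77$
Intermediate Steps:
$p{\left(D \right)} = 2 + D + D^{2}$ ($p{\left(D \right)} = 2 + \left(D D + D\right) = 2 + \left(D^{2} + D\right) = 2 + \left(D + D^{2}\right) = 2 + D + D^{2}$)
$v = 1$ ($v = \left(2 + 2 + 2^{2}\right) - 7 = \left(2 + 2 + 4\right) - 7 = 8 - 7 = 1$)
$R{\left(J,W \right)} = J + W$ ($R{\left(J,W \right)} = 1 J + 1 W = J + W$)
$-17 + R{\left(-11,5 \right)} 10 = -17 + \left(-11 + 5\right) 10 = -17 - 60 = -77$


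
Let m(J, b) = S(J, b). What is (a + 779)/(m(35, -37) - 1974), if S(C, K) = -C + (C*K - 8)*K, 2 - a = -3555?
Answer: 2168/23101 ≈ 0.093849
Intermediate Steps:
a = 3557 (a = 2 - 1*(-3555) = 2 + 3555 = 3557)
S(C, K) = -C + K*(-8 + C*K) (S(C, K) = -C + (-8 + C*K)*K = -C + K*(-8 + C*K))
m(J, b) = -J - 8*b + J*b²
(a + 779)/(m(35, -37) - 1974) = (3557 + 779)/((-1*35 - 8*(-37) + 35*(-37)²) - 1974) = 4336/((-35 + 296 + 35*1369) - 1974) = 4336/((-35 + 296 + 47915) - 1974) = 4336/(48176 - 1974) = 4336/46202 = 4336*(1/46202) = 2168/23101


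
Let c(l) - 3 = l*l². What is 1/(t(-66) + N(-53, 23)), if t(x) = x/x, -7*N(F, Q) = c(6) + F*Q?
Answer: 7/1007 ≈ 0.0069513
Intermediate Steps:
c(l) = 3 + l³ (c(l) = 3 + l*l² = 3 + l³)
N(F, Q) = -219/7 - F*Q/7 (N(F, Q) = -((3 + 6³) + F*Q)/7 = -((3 + 216) + F*Q)/7 = -(219 + F*Q)/7 = -219/7 - F*Q/7)
t(x) = 1
1/(t(-66) + N(-53, 23)) = 1/(1 + (-219/7 - ⅐*(-53)*23)) = 1/(1 + (-219/7 + 1219/7)) = 1/(1 + 1000/7) = 1/(1007/7) = 7/1007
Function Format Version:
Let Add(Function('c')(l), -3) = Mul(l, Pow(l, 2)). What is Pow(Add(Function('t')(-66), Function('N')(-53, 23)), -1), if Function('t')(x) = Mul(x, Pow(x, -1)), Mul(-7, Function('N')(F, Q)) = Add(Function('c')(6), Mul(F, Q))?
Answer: Rational(7, 1007) ≈ 0.0069513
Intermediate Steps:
Function('c')(l) = Add(3, Pow(l, 3)) (Function('c')(l) = Add(3, Mul(l, Pow(l, 2))) = Add(3, Pow(l, 3)))
Function('N')(F, Q) = Add(Rational(-219, 7), Mul(Rational(-1, 7), F, Q)) (Function('N')(F, Q) = Mul(Rational(-1, 7), Add(Add(3, Pow(6, 3)), Mul(F, Q))) = Mul(Rational(-1, 7), Add(Add(3, 216), Mul(F, Q))) = Mul(Rational(-1, 7), Add(219, Mul(F, Q))) = Add(Rational(-219, 7), Mul(Rational(-1, 7), F, Q)))
Function('t')(x) = 1
Pow(Add(Function('t')(-66), Function('N')(-53, 23)), -1) = Pow(Add(1, Add(Rational(-219, 7), Mul(Rational(-1, 7), -53, 23))), -1) = Pow(Add(1, Add(Rational(-219, 7), Rational(1219, 7))), -1) = Pow(Add(1, Rational(1000, 7)), -1) = Pow(Rational(1007, 7), -1) = Rational(7, 1007)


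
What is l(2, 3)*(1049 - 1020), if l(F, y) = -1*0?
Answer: 0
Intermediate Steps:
l(F, y) = 0
l(2, 3)*(1049 - 1020) = 0*(1049 - 1020) = 0*29 = 0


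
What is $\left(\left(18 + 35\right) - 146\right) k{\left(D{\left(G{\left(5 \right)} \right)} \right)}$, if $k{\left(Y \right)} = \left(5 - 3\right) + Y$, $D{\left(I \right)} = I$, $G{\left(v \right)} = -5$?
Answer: $279$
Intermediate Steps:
$k{\left(Y \right)} = 2 + Y$
$\left(\left(18 + 35\right) - 146\right) k{\left(D{\left(G{\left(5 \right)} \right)} \right)} = \left(\left(18 + 35\right) - 146\right) \left(2 - 5\right) = \left(53 - 146\right) \left(-3\right) = \left(-93\right) \left(-3\right) = 279$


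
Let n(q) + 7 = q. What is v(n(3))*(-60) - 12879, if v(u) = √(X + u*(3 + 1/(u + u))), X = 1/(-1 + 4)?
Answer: -12879 - 10*I*√402 ≈ -12879.0 - 200.5*I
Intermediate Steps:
X = ⅓ (X = 1/3 = ⅓ ≈ 0.33333)
n(q) = -7 + q
v(u) = √(⅓ + u*(3 + 1/(2*u))) (v(u) = √(⅓ + u*(3 + 1/(u + u))) = √(⅓ + u*(3 + 1/(2*u))))
v(n(3))*(-60) - 12879 = (√(30 + 108*(-7 + 3))/6)*(-60) - 12879 = (√(30 + 108*(-4))/6)*(-60) - 12879 = (√(30 - 432)/6)*(-60) - 12879 = (√(-402)/6)*(-60) - 12879 = ((I*√402)/6)*(-60) - 12879 = (I*√402/6)*(-60) - 12879 = -10*I*√402 - 12879 = -12879 - 10*I*√402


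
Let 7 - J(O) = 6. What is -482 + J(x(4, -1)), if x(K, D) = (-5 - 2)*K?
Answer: -481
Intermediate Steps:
x(K, D) = -7*K
J(O) = 1 (J(O) = 7 - 1*6 = 7 - 6 = 1)
-482 + J(x(4, -1)) = -482 + 1 = -481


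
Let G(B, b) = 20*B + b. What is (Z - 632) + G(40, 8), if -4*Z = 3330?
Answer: -1313/2 ≈ -656.50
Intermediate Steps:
Z = -1665/2 (Z = -1/4*3330 = -1665/2 ≈ -832.50)
G(B, b) = b + 20*B
(Z - 632) + G(40, 8) = (-1665/2 - 632) + (8 + 20*40) = -2929/2 + (8 + 800) = -2929/2 + 808 = -1313/2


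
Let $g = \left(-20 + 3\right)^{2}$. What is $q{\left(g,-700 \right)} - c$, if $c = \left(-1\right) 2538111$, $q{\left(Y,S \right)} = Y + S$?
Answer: $2537700$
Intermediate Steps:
$g = 289$ ($g = \left(-17\right)^{2} = 289$)
$q{\left(Y,S \right)} = S + Y$
$c = -2538111$
$q{\left(g,-700 \right)} - c = \left(-700 + 289\right) - -2538111 = -411 + 2538111 = 2537700$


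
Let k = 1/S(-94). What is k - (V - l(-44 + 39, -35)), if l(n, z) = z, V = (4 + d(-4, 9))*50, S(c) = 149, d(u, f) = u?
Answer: -5214/149 ≈ -34.993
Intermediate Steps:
V = 0 (V = (4 - 4)*50 = 0*50 = 0)
k = 1/149 ≈ 0.0067114
k - (V - l(-44 + 39, -35)) = 1/149 - (0 - 1*(-35)) = 1/149 - (0 + 35) = 1/149 - 1*35 = 1/149 - 35 = -5214/149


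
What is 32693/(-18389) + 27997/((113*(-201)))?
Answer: -1257392942/417669357 ≈ -3.0105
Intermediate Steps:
32693/(-18389) + 27997/((113*(-201))) = 32693*(-1/18389) + 27997/(-22713) = -32693/18389 + 27997*(-1/22713) = -32693/18389 - 27997/22713 = -1257392942/417669357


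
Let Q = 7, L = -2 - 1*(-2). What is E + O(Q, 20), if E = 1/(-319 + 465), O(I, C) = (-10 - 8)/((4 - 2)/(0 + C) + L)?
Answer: -26279/146 ≈ -179.99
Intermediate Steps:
L = 0 (L = -2 + 2 = 0)
O(I, C) = -9*C (O(I, C) = (-10 - 8)/((4 - 2)/(0 + C) + 0) = -18/(2/C + 0) = -18*C/2 = -9*C)
E = 1/146 ≈ 0.0068493
E + O(Q, 20) = 1/146 - 9*20 = 1/146 - 180 = -26279/146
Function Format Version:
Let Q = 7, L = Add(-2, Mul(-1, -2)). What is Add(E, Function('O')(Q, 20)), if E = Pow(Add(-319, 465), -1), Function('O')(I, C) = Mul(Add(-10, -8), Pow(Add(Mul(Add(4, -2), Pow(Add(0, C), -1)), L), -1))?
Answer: Rational(-26279, 146) ≈ -179.99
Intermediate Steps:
L = 0 (L = Add(-2, 2) = 0)
Function('O')(I, C) = Mul(-9, C) (Function('O')(I, C) = Mul(Add(-10, -8), Pow(Add(Mul(Add(4, -2), Pow(Add(0, C), -1)), 0), -1)) = Mul(-18, Pow(Add(Mul(2, Pow(C, -1)), 0), -1)) = Mul(-18, Pow(Mul(2, Pow(C, -1)), -1)) = Mul(-18, Mul(Rational(1, 2), C)) = Mul(-9, C))
E = Rational(1, 146) (E = Pow(146, -1) = Rational(1, 146) ≈ 0.0068493)
Add(E, Function('O')(Q, 20)) = Add(Rational(1, 146), Mul(-9, 20)) = Add(Rational(1, 146), -180) = Rational(-26279, 146)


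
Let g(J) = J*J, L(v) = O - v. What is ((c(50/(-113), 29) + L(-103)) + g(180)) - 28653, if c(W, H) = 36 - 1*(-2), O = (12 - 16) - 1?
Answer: 3883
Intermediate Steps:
O = -5 (O = -4 - 1 = -5)
c(W, H) = 38 (c(W, H) = 36 + 2 = 38)
L(v) = -5 - v
g(J) = J**2
((c(50/(-113), 29) + L(-103)) + g(180)) - 28653 = ((38 + (-5 - 1*(-103))) + 180**2) - 28653 = ((38 + (-5 + 103)) + 32400) - 28653 = ((38 + 98) + 32400) - 28653 = (136 + 32400) - 28653 = 32536 - 28653 = 3883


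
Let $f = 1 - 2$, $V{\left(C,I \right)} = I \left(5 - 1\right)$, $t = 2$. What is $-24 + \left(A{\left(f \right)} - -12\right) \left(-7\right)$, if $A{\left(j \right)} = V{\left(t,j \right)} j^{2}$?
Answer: $-80$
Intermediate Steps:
$V{\left(C,I \right)} = 4 I$ ($V{\left(C,I \right)} = I 4 = 4 I$)
$f = -1$
$A{\left(j \right)} = 4 j^{3}$ ($A{\left(j \right)} = 4 j j^{2} = 4 j^{3}$)
$-24 + \left(A{\left(f \right)} - -12\right) \left(-7\right) = -24 + \left(4 \left(-1\right)^{3} - -12\right) \left(-7\right) = -24 + \left(4 \left(-1\right) + 12\right) \left(-7\right) = -24 + \left(-4 + 12\right) \left(-7\right) = -24 + 8 \left(-7\right) = -24 - 56 = -80$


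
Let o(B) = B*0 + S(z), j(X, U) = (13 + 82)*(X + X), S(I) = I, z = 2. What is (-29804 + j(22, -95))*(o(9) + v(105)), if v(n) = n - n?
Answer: -51248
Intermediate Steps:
j(X, U) = 190*X (j(X, U) = 95*(2*X) = 190*X)
v(n) = 0
o(B) = 2 (o(B) = B*0 + 2 = 0 + 2 = 2)
(-29804 + j(22, -95))*(o(9) + v(105)) = (-29804 + 190*22)*(2 + 0) = (-29804 + 4180)*2 = -25624*2 = -51248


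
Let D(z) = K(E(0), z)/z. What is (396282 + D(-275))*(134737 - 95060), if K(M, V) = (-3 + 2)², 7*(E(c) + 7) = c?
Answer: 393082019243/25 ≈ 1.5723e+10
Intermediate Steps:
E(c) = -7 + c/7
K(M, V) = 1 (K(M, V) = (-1)² = 1)
D(z) = 1/z
(396282 + D(-275))*(134737 - 95060) = (396282 + 1/(-275))*(134737 - 95060) = (396282 - 1/275)*39677 = (108977549/275)*39677 = 393082019243/25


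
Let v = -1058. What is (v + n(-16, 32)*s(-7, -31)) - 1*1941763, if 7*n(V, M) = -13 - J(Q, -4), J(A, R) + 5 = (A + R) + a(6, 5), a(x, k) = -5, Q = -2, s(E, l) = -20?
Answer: -13599807/7 ≈ -1.9428e+6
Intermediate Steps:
J(A, R) = -10 + A + R (J(A, R) = -5 + ((A + R) - 5) = -5 + (-5 + A + R) = -10 + A + R)
n(V, M) = 3/7 (n(V, M) = (-13 - (-10 - 2 - 4))/7 = (-13 - 1*(-16))/7 = (-13 + 16)/7 = (⅐)*3 = 3/7)
(v + n(-16, 32)*s(-7, -31)) - 1*1941763 = (-1058 + (3/7)*(-20)) - 1*1941763 = (-1058 - 60/7) - 1941763 = -7466/7 - 1941763 = -13599807/7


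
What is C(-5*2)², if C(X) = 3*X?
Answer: 900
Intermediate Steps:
C(-5*2)² = (3*(-5*2))² = (3*(-10))² = (-30)² = 900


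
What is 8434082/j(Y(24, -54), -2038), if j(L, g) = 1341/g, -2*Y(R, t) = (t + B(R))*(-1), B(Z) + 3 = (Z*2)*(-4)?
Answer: -17188659116/1341 ≈ -1.2818e+7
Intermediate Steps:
B(Z) = -3 - 8*Z (B(Z) = -3 + (Z*2)*(-4) = -3 + (2*Z)*(-4) = -3 - 8*Z)
Y(R, t) = -3/2 + t/2 - 4*R (Y(R, t) = -(t + (-3 - 8*R))*(-1)/2 = -(-3 + t - 8*R)*(-1)/2 = -(3 - t + 8*R)/2 = -3/2 + t/2 - 4*R)
8434082/j(Y(24, -54), -2038) = 8434082/((1341/(-2038))) = 8434082/((1341*(-1/2038))) = 8434082/(-1341/2038) = 8434082*(-2038/1341) = -17188659116/1341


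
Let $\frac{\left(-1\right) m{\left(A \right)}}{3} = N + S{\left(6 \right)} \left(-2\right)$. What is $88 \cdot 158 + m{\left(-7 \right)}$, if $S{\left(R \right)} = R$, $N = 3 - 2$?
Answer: $13937$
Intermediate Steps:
$N = 1$ ($N = 3 - 2 = 1$)
$m{\left(A \right)} = 33$ ($m{\left(A \right)} = - 3 \left(1 + 6 \left(-2\right)\right) = - 3 \left(1 - 12\right) = \left(-3\right) \left(-11\right) = 33$)
$88 \cdot 158 + m{\left(-7 \right)} = 88 \cdot 158 + 33 = 13904 + 33 = 13937$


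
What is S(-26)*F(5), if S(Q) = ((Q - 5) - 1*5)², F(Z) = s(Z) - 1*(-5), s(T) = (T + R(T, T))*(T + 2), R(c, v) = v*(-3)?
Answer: -84240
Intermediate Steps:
R(c, v) = -3*v
s(T) = -2*T*(2 + T) (s(T) = (T - 3*T)*(T + 2) = (-2*T)*(2 + T) = -2*T*(2 + T))
F(Z) = 5 + 2*Z*(-2 - Z) (F(Z) = 2*Z*(-2 - Z) - 1*(-5) = 2*Z*(-2 - Z) + 5 = 5 + 2*Z*(-2 - Z))
S(Q) = (-10 + Q)² (S(Q) = ((-5 + Q) - 5)² = (-10 + Q)²)
S(-26)*F(5) = (-10 - 26)²*(5 - 4*5 - 2*5²) = (-36)²*(5 - 20 - 2*25) = 1296*(5 - 20 - 50) = 1296*(-65) = -84240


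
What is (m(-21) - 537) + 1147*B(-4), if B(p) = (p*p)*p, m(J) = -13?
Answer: -73958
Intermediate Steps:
B(p) = p³ (B(p) = p²*p = p³)
(m(-21) - 537) + 1147*B(-4) = (-13 - 537) + 1147*(-4)³ = -550 + 1147*(-64) = -550 - 73408 = -73958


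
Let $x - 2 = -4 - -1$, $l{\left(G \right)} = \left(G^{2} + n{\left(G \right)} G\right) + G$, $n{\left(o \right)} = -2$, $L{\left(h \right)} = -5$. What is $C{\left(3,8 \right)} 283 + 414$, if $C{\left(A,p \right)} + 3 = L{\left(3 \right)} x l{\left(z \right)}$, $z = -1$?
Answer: $2395$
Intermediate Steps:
$l{\left(G \right)} = G^{2} - G$ ($l{\left(G \right)} = \left(G^{2} - 2 G\right) + G = G^{2} - G$)
$x = -1$ ($x = 2 - 3 = -1$)
$C{\left(A,p \right)} = 7$ ($C{\left(A,p \right)} = -3 + \left(-5\right) \left(-1\right) \left(- (-1 - 1)\right) = -3 + 5 \left(\left(-1\right) \left(-2\right)\right) = -3 + 5 \cdot 2 = -3 + 10 = 7$)
$C{\left(3,8 \right)} 283 + 414 = 7 \cdot 283 + 414 = 1981 + 414 = 2395$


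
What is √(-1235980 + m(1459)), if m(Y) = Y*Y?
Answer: 9*√11021 ≈ 944.83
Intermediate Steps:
m(Y) = Y²
√(-1235980 + m(1459)) = √(-1235980 + 1459²) = √(-1235980 + 2128681) = √892701 = 9*√11021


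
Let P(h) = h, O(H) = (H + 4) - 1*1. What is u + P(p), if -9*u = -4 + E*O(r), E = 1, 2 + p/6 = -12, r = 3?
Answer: -758/9 ≈ -84.222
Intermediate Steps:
O(H) = 3 + H (O(H) = (4 + H) - 1 = 3 + H)
p = -84 (p = -12 + 6*(-12) = -12 - 72 = -84)
u = -2/9 (u = -(-4 + 1*(3 + 3))/9 = -(-4 + 1*6)/9 = -(-4 + 6)/9 = -⅑*2 = -2/9 ≈ -0.22222)
u + P(p) = -2/9 - 84 = -758/9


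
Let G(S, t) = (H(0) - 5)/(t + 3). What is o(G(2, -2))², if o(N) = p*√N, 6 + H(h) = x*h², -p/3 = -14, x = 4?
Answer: -19404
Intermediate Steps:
p = 42 (p = -3*(-14) = 42)
H(h) = -6 + 4*h²
G(S, t) = -11/(3 + t) (G(S, t) = ((-6 + 4*0²) - 5)/(t + 3) = ((-6 + 4*0) - 5)/(3 + t) = ((-6 + 0) - 5)/(3 + t) = (-6 - 5)/(3 + t) = -11/(3 + t))
o(N) = 42*√N
o(G(2, -2))² = (42*√(-11/(3 - 2)))² = (42*√(-11/1))² = (42*√(-11*1))² = (42*√(-11))² = (42*(I*√11))² = (42*I*√11)² = -19404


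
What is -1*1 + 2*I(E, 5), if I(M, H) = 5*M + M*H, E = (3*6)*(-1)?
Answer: -361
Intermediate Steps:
E = -18 (E = 18*(-1) = -18)
I(M, H) = 5*M + H*M
-1*1 + 2*I(E, 5) = -1*1 + 2*(-18*(5 + 5)) = -1 + 2*(-18*10) = -1 + 2*(-180) = -1 - 360 = -361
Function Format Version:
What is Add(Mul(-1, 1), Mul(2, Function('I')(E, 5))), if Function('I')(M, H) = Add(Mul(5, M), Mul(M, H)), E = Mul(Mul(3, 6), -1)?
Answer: -361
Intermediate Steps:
E = -18 (E = Mul(18, -1) = -18)
Function('I')(M, H) = Add(Mul(5, M), Mul(H, M))
Add(Mul(-1, 1), Mul(2, Function('I')(E, 5))) = Add(Mul(-1, 1), Mul(2, Mul(-18, Add(5, 5)))) = Add(-1, Mul(2, Mul(-18, 10))) = Add(-1, Mul(2, -180)) = Add(-1, -360) = -361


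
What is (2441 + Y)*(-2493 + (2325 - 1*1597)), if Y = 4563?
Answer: -12362060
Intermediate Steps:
(2441 + Y)*(-2493 + (2325 - 1*1597)) = (2441 + 4563)*(-2493 + (2325 - 1*1597)) = 7004*(-2493 + (2325 - 1597)) = 7004*(-2493 + 728) = 7004*(-1765) = -12362060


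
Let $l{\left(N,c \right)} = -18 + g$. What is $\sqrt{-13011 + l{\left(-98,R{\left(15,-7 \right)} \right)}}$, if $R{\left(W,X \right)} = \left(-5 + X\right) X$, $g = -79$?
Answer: $2 i \sqrt{3277} \approx 114.49 i$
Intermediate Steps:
$R{\left(W,X \right)} = X \left(-5 + X\right)$
$l{\left(N,c \right)} = -97$ ($l{\left(N,c \right)} = -18 - 79 = -97$)
$\sqrt{-13011 + l{\left(-98,R{\left(15,-7 \right)} \right)}} = \sqrt{-13011 - 97} = \sqrt{-13108} = 2 i \sqrt{3277}$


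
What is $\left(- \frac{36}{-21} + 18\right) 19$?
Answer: $\frac{2622}{7} \approx 374.57$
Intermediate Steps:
$\left(- \frac{36}{-21} + 18\right) 19 = \left(\left(-36\right) \left(- \frac{1}{21}\right) + 18\right) 19 = \left(\frac{12}{7} + 18\right) 19 = \frac{138}{7} \cdot 19 = \frac{2622}{7}$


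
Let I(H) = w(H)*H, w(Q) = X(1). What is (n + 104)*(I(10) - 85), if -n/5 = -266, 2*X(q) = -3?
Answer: -143400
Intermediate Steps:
X(q) = -3/2 (X(q) = (½)*(-3) = -3/2)
n = 1330 (n = -5*(-266) = 1330)
w(Q) = -3/2
I(H) = -3*H/2
(n + 104)*(I(10) - 85) = (1330 + 104)*(-3/2*10 - 85) = 1434*(-15 - 85) = 1434*(-100) = -143400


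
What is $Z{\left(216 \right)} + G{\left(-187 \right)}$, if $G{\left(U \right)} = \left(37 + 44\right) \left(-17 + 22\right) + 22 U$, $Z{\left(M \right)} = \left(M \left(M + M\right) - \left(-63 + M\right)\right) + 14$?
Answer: $89464$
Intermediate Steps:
$Z{\left(M \right)} = 77 - M + 2 M^{2}$ ($Z{\left(M \right)} = \left(M 2 M - \left(-63 + M\right)\right) + 14 = \left(2 M^{2} - \left(-63 + M\right)\right) + 14 = \left(63 - M + 2 M^{2}\right) + 14 = 77 - M + 2 M^{2}$)
$G{\left(U \right)} = 405 + 22 U$ ($G{\left(U \right)} = 81 \cdot 5 + 22 U = 405 + 22 U$)
$Z{\left(216 \right)} + G{\left(-187 \right)} = \left(77 - 216 + 2 \cdot 216^{2}\right) + \left(405 + 22 \left(-187\right)\right) = \left(77 - 216 + 2 \cdot 46656\right) + \left(405 - 4114\right) = \left(77 - 216 + 93312\right) - 3709 = 93173 - 3709 = 89464$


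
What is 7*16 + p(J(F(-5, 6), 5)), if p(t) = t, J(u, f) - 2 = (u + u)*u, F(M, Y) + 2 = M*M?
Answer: 1172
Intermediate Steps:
F(M, Y) = -2 + M² (F(M, Y) = -2 + M*M = -2 + M²)
J(u, f) = 2 + 2*u² (J(u, f) = 2 + (u + u)*u = 2 + (2*u)*u = 2 + 2*u²)
7*16 + p(J(F(-5, 6), 5)) = 7*16 + (2 + 2*(-2 + (-5)²)²) = 112 + (2 + 2*(-2 + 25)²) = 112 + (2 + 2*23²) = 112 + (2 + 2*529) = 112 + (2 + 1058) = 112 + 1060 = 1172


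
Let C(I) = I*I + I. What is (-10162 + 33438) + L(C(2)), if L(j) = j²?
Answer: 23312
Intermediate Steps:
C(I) = I + I² (C(I) = I² + I = I + I²)
(-10162 + 33438) + L(C(2)) = (-10162 + 33438) + (2*(1 + 2))² = 23276 + (2*3)² = 23276 + 6² = 23276 + 36 = 23312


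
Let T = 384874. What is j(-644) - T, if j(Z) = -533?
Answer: -385407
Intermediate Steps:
j(-644) - T = -533 - 1*384874 = -533 - 384874 = -385407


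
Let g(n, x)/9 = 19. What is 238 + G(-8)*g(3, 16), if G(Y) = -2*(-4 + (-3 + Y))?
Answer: 5368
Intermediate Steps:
g(n, x) = 171 (g(n, x) = 9*19 = 171)
G(Y) = 14 - 2*Y (G(Y) = -2*(-7 + Y) = 14 - 2*Y)
238 + G(-8)*g(3, 16) = 238 + (14 - 2*(-8))*171 = 238 + (14 + 16)*171 = 238 + 30*171 = 238 + 5130 = 5368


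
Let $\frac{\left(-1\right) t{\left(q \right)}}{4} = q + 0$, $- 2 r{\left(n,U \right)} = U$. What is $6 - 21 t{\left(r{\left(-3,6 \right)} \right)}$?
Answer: $-246$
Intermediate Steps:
$r{\left(n,U \right)} = - \frac{U}{2}$
$t{\left(q \right)} = - 4 q$ ($t{\left(q \right)} = - 4 \left(q + 0\right) = - 4 q$)
$6 - 21 t{\left(r{\left(-3,6 \right)} \right)} = 6 - 21 \left(- 4 \left(\left(- \frac{1}{2}\right) 6\right)\right) = 6 - 21 \left(\left(-4\right) \left(-3\right)\right) = 6 - 252 = -246$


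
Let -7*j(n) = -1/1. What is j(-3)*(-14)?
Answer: -2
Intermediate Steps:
j(n) = ⅐ (j(n) = -(-1)/(7*1) = -(-1)/7 = -⅐*(-1) = ⅐)
j(-3)*(-14) = (⅐)*(-14) = -2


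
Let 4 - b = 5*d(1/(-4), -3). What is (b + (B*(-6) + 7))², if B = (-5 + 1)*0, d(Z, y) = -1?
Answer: 256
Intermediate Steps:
B = 0 (B = -4*0 = 0)
b = 9 (b = 4 - 5*(-1) = 4 - 1*(-5) = 4 + 5 = 9)
(b + (B*(-6) + 7))² = (9 + (0*(-6) + 7))² = (9 + (0 + 7))² = (9 + 7)² = 16² = 256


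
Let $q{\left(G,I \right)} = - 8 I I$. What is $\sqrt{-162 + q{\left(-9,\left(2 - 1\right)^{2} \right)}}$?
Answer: $i \sqrt{170} \approx 13.038 i$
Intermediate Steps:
$q{\left(G,I \right)} = - 8 I^{2}$
$\sqrt{-162 + q{\left(-9,\left(2 - 1\right)^{2} \right)}} = \sqrt{-162 - 8 \left(\left(2 - 1\right)^{2}\right)^{2}} = \sqrt{-162 - 8 \left(1^{2}\right)^{2}} = \sqrt{-162 - 8 \cdot 1^{2}} = \sqrt{-162 - 8} = \sqrt{-170} = i \sqrt{170}$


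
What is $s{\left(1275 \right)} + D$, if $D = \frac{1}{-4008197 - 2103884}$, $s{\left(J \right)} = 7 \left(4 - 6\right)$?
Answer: $- \frac{85569135}{6112081} \approx -14.0$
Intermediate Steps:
$s{\left(J \right)} = -14$ ($s{\left(J \right)} = 7 \left(-2\right) = -14$)
$D = - \frac{1}{6112081}$ ($D = \frac{1}{-6112081} = - \frac{1}{6112081} \approx -1.6361 \cdot 10^{-7}$)
$s{\left(1275 \right)} + D = -14 - \frac{1}{6112081} = - \frac{85569135}{6112081}$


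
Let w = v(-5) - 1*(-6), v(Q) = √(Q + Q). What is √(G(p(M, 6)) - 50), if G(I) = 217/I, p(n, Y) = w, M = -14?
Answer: √((-83 - 50*I*√10)/(6 + I*√10)) ≈ 1.5221 - 4.9003*I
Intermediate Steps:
v(Q) = √2*√Q (v(Q) = √(2*Q) = √2*√Q)
w = 6 + I*√10 (w = √2*√(-5) - 1*(-6) = √2*(I*√5) + 6 = I*√10 + 6 = 6 + I*√10 ≈ 6.0 + 3.1623*I)
p(n, Y) = 6 + I*√10
√(G(p(M, 6)) - 50) = √(217/(6 + I*√10) - 50) = √(-50 + 217/(6 + I*√10))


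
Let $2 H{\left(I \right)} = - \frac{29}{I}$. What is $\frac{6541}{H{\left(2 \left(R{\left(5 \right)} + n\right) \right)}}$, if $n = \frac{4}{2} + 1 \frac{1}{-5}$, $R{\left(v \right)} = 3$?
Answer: $- \frac{627936}{145} \approx -4330.6$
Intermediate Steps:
$n = \frac{9}{5}$ ($n = 4 \cdot \frac{1}{2} + 1 \left(- \frac{1}{5}\right) = 2 - \frac{1}{5} = \frac{9}{5} \approx 1.8$)
$H{\left(I \right)} = - \frac{29}{2 I}$ ($H{\left(I \right)} = \frac{\left(-29\right) \frac{1}{I}}{2} = - \frac{29}{2 I}$)
$\frac{6541}{H{\left(2 \left(R{\left(5 \right)} + n\right) \right)}} = \frac{6541}{\left(- \frac{29}{2}\right) \frac{1}{2 \left(3 + \frac{9}{5}\right)}} = \frac{6541}{\left(- \frac{29}{2}\right) \frac{1}{2 \cdot \frac{24}{5}}} = \frac{6541}{\left(- \frac{29}{2}\right) \frac{1}{\frac{48}{5}}} = \frac{6541}{\left(- \frac{29}{2}\right) \frac{5}{48}} = \frac{6541}{- \frac{145}{96}} = 6541 \left(- \frac{96}{145}\right) = - \frac{627936}{145}$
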